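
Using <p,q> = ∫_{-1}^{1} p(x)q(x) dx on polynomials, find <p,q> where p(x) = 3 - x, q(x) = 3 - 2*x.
<p,q> = 58/3

Expand the product: p(x)·q(x) = 2*x^2 - 9*x + 9.
∫_{-1}^{1} of each monomial x^k gives [2/(k+1) if k even, 0 if k odd]. Integrating term-by-term (or equivalently evaluating the antiderivative F(x) = 2*x^3/3 - 9*x^2/2 + 9*x at the endpoints):
  F(1) − F(−1) = 31/6 − (-85/6) = 58/3.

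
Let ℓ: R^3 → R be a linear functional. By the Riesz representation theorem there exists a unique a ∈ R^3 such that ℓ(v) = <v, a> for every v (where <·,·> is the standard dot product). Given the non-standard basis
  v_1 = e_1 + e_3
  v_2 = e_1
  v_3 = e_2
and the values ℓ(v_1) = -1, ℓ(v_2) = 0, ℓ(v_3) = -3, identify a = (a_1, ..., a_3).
a = (0, -3, -1)

Write a = (a_1, ..., a_3) in the standard basis. For each basis vector v_i, ℓ(v_i) = <v_i, a> is a linear equation in the a_j's. Collect the n equations into a matrix system V a = ℓ, where row i of V is v_i (expressed in the standard basis). Since V is invertible (lower-triangular with 1s on the diagonal, up to permutation), solve by back-substitution:
  V =
[[1, 0, 1],
 [1, 0, 0],
 [0, 1, 0]]
  V a = (-1, 0, -3)
Solving gives a = (0, -3, -1).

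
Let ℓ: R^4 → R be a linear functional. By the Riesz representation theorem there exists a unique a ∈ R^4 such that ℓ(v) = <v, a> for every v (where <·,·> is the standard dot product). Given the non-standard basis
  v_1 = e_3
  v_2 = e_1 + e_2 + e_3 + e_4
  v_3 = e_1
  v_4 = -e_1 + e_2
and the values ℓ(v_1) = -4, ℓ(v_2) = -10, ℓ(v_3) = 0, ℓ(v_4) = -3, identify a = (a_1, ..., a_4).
a = (0, -3, -4, -3)

Write a = (a_1, ..., a_4) in the standard basis. For each basis vector v_i, ℓ(v_i) = <v_i, a> is a linear equation in the a_j's. Collect the n equations into a matrix system V a = ℓ, where row i of V is v_i (expressed in the standard basis). Since V is invertible (lower-triangular with 1s on the diagonal, up to permutation), solve by back-substitution:
  V =
[[0, 0, 1, 0],
 [1, 1, 1, 1],
 [1, 0, 0, 0],
 [-1, 1, 0, 0]]
  V a = (-4, -10, 0, -3)
Solving gives a = (0, -3, -4, -3).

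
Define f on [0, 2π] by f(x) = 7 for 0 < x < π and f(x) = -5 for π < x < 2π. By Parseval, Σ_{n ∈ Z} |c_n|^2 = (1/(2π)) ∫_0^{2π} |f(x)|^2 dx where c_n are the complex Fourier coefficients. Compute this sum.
Σ |c_n|^2 = 37

Parseval equates the L^2 energy of f (normalised by 1/(2π)) with the ℓ^2 sum of its Fourier coefficients: (1/(2π)) ∫_0^{2π} |f|^2 = Σ |c_n|^2.
Compute the left side: (1/(2π)) [∫_0^π 7^2 dx + ∫_π^{2π} (-5)^2 dx] = (1/(2π)) · (49π + 25π) = (49 + 25)/2 = 37.
So Σ_{n ∈ Z} |c_n|^2 = 37.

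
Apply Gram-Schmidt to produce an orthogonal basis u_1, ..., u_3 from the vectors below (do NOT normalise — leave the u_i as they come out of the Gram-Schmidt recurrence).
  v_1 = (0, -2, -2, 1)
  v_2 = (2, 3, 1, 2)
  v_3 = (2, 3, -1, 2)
Orthogonal basis:
  u_1 = (0, -2, -2, 1)
  u_2 = (2, 5/3, -1/3, 8/3)
  u_3 = (-2/21, 17/21, -23/21, -4/7)

Apply the Gram-Schmidt recurrence
  u_1 = v_1
  u_i = v_i − Σ_{j<i} ((v_i · u_j) / (u_j · u_j)) · u_j.

Step by step this gives:
  u_1 = (0, -2, -2, 1)
  u_2 = (2, 5/3, -1/3, 8/3)
  u_3 = (-2/21, 17/21, -23/21, -4/7)

Orthogonality check:
  u_2 · u_1 = 0 (should be 0)
  u_3 · u_1 = 0 (should be 0)
  u_3 · u_2 = 0 (should be 0)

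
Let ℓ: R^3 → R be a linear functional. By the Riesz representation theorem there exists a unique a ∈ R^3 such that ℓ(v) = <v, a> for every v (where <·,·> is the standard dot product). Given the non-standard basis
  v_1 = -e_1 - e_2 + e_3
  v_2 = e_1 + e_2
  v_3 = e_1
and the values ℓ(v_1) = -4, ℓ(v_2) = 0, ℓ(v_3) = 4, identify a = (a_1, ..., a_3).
a = (4, -4, -4)

Write a = (a_1, ..., a_3) in the standard basis. For each basis vector v_i, ℓ(v_i) = <v_i, a> is a linear equation in the a_j's. Collect the n equations into a matrix system V a = ℓ, where row i of V is v_i (expressed in the standard basis). Since V is invertible (lower-triangular with 1s on the diagonal, up to permutation), solve by back-substitution:
  V =
[[-1, -1, 1],
 [1, 1, 0],
 [1, 0, 0]]
  V a = (-4, 0, 4)
Solving gives a = (4, -4, -4).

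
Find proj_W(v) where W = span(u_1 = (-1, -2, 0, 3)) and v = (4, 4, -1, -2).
proj_W(v) = (9/7, 18/7, 0, -27/7)

Set up U = [u_1 | ... | u_1] ∈ R^(4×1). The projector onto W = col(U) is P = U (U^T U)^(-1) U^T.
Compute U^T U =
  [14],
and U^T v = (-18).
Solve U^T U · c = U^T v for the coefficients: c = (-9/7). The projection is proj_W(v) = U c.
Check: (v - proj_W(v)) · u_1 = 0  (should be 0).
Result: proj_W(v) = (9/7, 18/7, 0, -27/7).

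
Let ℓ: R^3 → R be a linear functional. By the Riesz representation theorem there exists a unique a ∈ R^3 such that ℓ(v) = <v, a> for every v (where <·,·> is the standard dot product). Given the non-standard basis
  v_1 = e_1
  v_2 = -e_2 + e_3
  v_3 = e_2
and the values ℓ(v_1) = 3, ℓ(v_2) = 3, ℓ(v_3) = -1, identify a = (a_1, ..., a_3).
a = (3, -1, 2)

Write a = (a_1, ..., a_3) in the standard basis. For each basis vector v_i, ℓ(v_i) = <v_i, a> is a linear equation in the a_j's. Collect the n equations into a matrix system V a = ℓ, where row i of V is v_i (expressed in the standard basis). Since V is invertible (lower-triangular with 1s on the diagonal, up to permutation), solve by back-substitution:
  V =
[[1, 0, 0],
 [0, -1, 1],
 [0, 1, 0]]
  V a = (3, 3, -1)
Solving gives a = (3, -1, 2).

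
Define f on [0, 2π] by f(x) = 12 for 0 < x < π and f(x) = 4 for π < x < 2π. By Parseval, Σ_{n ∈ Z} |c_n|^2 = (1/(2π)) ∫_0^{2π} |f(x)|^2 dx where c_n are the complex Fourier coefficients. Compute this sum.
Σ |c_n|^2 = 80

Parseval equates the L^2 energy of f (normalised by 1/(2π)) with the ℓ^2 sum of its Fourier coefficients: (1/(2π)) ∫_0^{2π} |f|^2 = Σ |c_n|^2.
Compute the left side: (1/(2π)) [∫_0^π 12^2 dx + ∫_π^{2π} 4^2 dx] = (1/(2π)) · (144π + 16π) = (144 + 16)/2 = 80.
So Σ_{n ∈ Z} |c_n|^2 = 80.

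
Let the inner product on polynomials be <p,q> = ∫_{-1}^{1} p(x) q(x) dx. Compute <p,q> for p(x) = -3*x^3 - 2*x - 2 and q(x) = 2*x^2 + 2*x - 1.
<p,q> = -56/15

Expand the product: p(x)·q(x) = -6*x^5 - 6*x^4 - x^3 - 8*x^2 - 2*x + 2.
∫_{-1}^{1} of each monomial x^k gives [2/(k+1) if k even, 0 if k odd]. Integrating term-by-term (or equivalently evaluating the antiderivative F(x) = -x^6 - 6*x^5/5 - x^4/4 - 8*x^3/3 - x^2 + 2*x at the endpoints):
  F(1) − F(−1) = -247/60 − (-23/60) = -56/15.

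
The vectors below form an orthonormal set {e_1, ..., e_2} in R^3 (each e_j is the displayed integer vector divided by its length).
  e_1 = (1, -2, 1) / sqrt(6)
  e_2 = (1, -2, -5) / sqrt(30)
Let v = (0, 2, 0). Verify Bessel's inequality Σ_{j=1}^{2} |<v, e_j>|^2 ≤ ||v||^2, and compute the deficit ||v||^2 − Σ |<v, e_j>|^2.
Σ |<v, e_j>|^2 = 16/5; ||v||^2 = 4; deficit = 4/5

Write each e_j = u_j / sqrt(<u_j, u_j>) where u_j is the displayed integer vector. Then <v, e_j> = <v, u_j> / sqrt(<u_j, u_j>), so |<v, e_j>|^2 = <v, u_j>^2 / <u_j, u_j>.
Coefficients: <v, e_1> = -4/sqrt(6), <v, e_2> = -4/sqrt(30).
Square and sum: Σ |<v, e_j>|^2 = 16/5.
Compute ||v||^2 = v·v = 4.
Deficit = 4 − 16/5 = 4/5 ≥ 0, confirming Bessel's inequality. (The deficit equals ||v − Σ <v,e_j> e_j||^2, the squared distance from v to span{e_j}.)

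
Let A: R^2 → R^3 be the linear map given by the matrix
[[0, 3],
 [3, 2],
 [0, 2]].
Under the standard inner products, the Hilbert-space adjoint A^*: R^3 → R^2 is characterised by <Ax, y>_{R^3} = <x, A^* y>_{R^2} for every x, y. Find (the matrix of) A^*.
A^* = A^T =
[[0, 3, 0],
 [3, 2, 2]]

For real matrices with standard dot products, the defining identity <Ax, y> = <x, A^* y> gives (Ax)^T y = x^T (A^*) y, i.e. x^T A^T y = x^T (A^*) y. Since this holds for all x, y, we must have A^* = A^T. Therefore
A^* =
[[0, 3, 0],
 [3, 2, 2]].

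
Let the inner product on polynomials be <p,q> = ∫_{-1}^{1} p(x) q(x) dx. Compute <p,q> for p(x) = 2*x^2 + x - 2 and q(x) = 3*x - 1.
<p,q> = 14/3

Expand the product: p(x)·q(x) = 6*x^3 + x^2 - 7*x + 2.
∫_{-1}^{1} of each monomial x^k gives [2/(k+1) if k even, 0 if k odd]. Integrating term-by-term (or equivalently evaluating the antiderivative F(x) = 3*x^4/2 + x^3/3 - 7*x^2/2 + 2*x at the endpoints):
  F(1) − F(−1) = 1/3 − (-13/3) = 14/3.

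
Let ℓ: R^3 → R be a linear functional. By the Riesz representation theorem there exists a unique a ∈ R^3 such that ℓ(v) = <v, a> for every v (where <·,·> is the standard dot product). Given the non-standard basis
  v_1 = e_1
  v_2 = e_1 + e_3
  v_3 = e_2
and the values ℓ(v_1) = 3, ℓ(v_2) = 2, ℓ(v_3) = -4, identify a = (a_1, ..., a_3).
a = (3, -4, -1)

Write a = (a_1, ..., a_3) in the standard basis. For each basis vector v_i, ℓ(v_i) = <v_i, a> is a linear equation in the a_j's. Collect the n equations into a matrix system V a = ℓ, where row i of V is v_i (expressed in the standard basis). Since V is invertible (lower-triangular with 1s on the diagonal, up to permutation), solve by back-substitution:
  V =
[[1, 0, 0],
 [1, 0, 1],
 [0, 1, 0]]
  V a = (3, 2, -4)
Solving gives a = (3, -4, -1).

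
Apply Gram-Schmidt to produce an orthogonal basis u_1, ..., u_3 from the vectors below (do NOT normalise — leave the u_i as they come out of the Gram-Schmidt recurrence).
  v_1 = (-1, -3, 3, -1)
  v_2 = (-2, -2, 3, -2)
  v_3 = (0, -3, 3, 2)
Orthogonal basis:
  u_1 = (-1, -3, 3, -1)
  u_2 = (-21/20, 17/20, 3/20, -21/20)
  u_3 = (-41/59, 36/59, 48/59, 77/59)

Apply the Gram-Schmidt recurrence
  u_1 = v_1
  u_i = v_i − Σ_{j<i} ((v_i · u_j) / (u_j · u_j)) · u_j.

Step by step this gives:
  u_1 = (-1, -3, 3, -1)
  u_2 = (-21/20, 17/20, 3/20, -21/20)
  u_3 = (-41/59, 36/59, 48/59, 77/59)

Orthogonality check:
  u_2 · u_1 = 0 (should be 0)
  u_3 · u_1 = 0 (should be 0)
  u_3 · u_2 = 0 (should be 0)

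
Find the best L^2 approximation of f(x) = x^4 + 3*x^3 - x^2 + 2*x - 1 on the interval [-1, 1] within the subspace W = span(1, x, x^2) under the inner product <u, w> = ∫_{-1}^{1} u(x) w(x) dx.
g(x) = -x^2/7 + 19*x/5 - 38/35

The best approximation g ∈ W is the orthogonal projection of f onto W. Writing g = a_0 + a_1 x + a_2 x^2, the coefficients solve the normal equations G · a = b where
  G_{ij} = <φ_i, φ_j> and b_i = <f, φ_i>, with φ_0 = 1, φ_1 = x, φ_2 = x^2.
G =
  [2, 0, 2/3]
  [0, 2/3, 0]
  [2/3, 0, 2/5],
b = (-34/15, 38/15, -82/105).
Solving gives a_0 = -38/35, a_1 = 19/5, a_2 = -1/7, so
  g(x) = -x^2/7 + 19*x/5 - 38/35.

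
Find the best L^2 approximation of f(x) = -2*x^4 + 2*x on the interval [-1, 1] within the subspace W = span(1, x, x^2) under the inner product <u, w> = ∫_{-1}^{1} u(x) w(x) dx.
g(x) = -12*x^2/7 + 2*x + 6/35

The best approximation g ∈ W is the orthogonal projection of f onto W. Writing g = a_0 + a_1 x + a_2 x^2, the coefficients solve the normal equations G · a = b where
  G_{ij} = <φ_i, φ_j> and b_i = <f, φ_i>, with φ_0 = 1, φ_1 = x, φ_2 = x^2.
G =
  [2, 0, 2/3]
  [0, 2/3, 0]
  [2/3, 0, 2/5],
b = (-4/5, 4/3, -4/7).
Solving gives a_0 = 6/35, a_1 = 2, a_2 = -12/7, so
  g(x) = -12*x^2/7 + 2*x + 6/35.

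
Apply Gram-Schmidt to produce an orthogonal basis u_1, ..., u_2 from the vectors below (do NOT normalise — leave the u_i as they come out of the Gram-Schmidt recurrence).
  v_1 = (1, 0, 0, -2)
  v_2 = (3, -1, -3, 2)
Orthogonal basis:
  u_1 = (1, 0, 0, -2)
  u_2 = (16/5, -1, -3, 8/5)

Apply the Gram-Schmidt recurrence
  u_1 = v_1
  u_i = v_i − Σ_{j<i} ((v_i · u_j) / (u_j · u_j)) · u_j.

Step by step this gives:
  u_1 = (1, 0, 0, -2)
  u_2 = (16/5, -1, -3, 8/5)

Orthogonality check:
  u_2 · u_1 = 0 (should be 0)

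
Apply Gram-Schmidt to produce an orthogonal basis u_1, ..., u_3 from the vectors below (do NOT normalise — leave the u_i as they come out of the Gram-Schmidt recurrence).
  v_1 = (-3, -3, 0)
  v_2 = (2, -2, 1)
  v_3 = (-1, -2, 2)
Orthogonal basis:
  u_1 = (-3, -3, 0)
  u_2 = (2, -2, 1)
  u_3 = (-7/18, 7/18, 14/9)

Apply the Gram-Schmidt recurrence
  u_1 = v_1
  u_i = v_i − Σ_{j<i} ((v_i · u_j) / (u_j · u_j)) · u_j.

Step by step this gives:
  u_1 = (-3, -3, 0)
  u_2 = (2, -2, 1)
  u_3 = (-7/18, 7/18, 14/9)

Orthogonality check:
  u_2 · u_1 = 0 (should be 0)
  u_3 · u_1 = 0 (should be 0)
  u_3 · u_2 = 0 (should be 0)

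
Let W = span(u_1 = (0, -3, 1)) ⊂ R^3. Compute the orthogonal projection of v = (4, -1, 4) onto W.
proj_W(v) = (0, -21/10, 7/10)

Set up U = [u_1 | ... | u_1] ∈ R^(3×1). The projector onto W = col(U) is P = U (U^T U)^(-1) U^T.
Compute U^T U =
  [10],
and U^T v = (7).
Solve U^T U · c = U^T v for the coefficients: c = (7/10). The projection is proj_W(v) = U c.
Check: (v - proj_W(v)) · u_1 = 0  (should be 0).
Result: proj_W(v) = (0, -21/10, 7/10).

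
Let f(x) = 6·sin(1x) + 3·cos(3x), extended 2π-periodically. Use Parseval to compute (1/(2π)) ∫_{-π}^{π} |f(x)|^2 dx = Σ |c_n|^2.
Σ |c_n|^2 = 45/2

Expand |f|^2 and use orthogonality of {sin(nx), cos(mx)} on [-π, π]:
  ∫_{-π}^{π} sin(nx)^2 dx = π, ∫ cos(mx)^2 dx = π, and cross terms integrate to 0.
So ∫_{-π}^{π} f(x)^2 dx = 6^2 · π + 3^2 · π = (36 + 9)π.
Divide by 2π: (36 + 9)/2 = 45/2.
By Parseval, this equals Σ |c_n|^2.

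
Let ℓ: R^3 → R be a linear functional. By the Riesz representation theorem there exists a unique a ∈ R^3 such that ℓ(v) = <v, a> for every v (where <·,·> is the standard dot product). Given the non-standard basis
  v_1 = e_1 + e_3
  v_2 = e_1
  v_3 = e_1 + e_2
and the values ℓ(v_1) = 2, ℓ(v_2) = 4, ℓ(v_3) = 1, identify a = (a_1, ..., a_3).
a = (4, -3, -2)

Write a = (a_1, ..., a_3) in the standard basis. For each basis vector v_i, ℓ(v_i) = <v_i, a> is a linear equation in the a_j's. Collect the n equations into a matrix system V a = ℓ, where row i of V is v_i (expressed in the standard basis). Since V is invertible (lower-triangular with 1s on the diagonal, up to permutation), solve by back-substitution:
  V =
[[1, 0, 1],
 [1, 0, 0],
 [1, 1, 0]]
  V a = (2, 4, 1)
Solving gives a = (4, -3, -2).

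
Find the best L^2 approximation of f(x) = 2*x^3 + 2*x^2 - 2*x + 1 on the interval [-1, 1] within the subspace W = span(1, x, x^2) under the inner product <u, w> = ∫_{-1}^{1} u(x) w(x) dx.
g(x) = 2*x^2 - 4*x/5 + 1

The best approximation g ∈ W is the orthogonal projection of f onto W. Writing g = a_0 + a_1 x + a_2 x^2, the coefficients solve the normal equations G · a = b where
  G_{ij} = <φ_i, φ_j> and b_i = <f, φ_i>, with φ_0 = 1, φ_1 = x, φ_2 = x^2.
G =
  [2, 0, 2/3]
  [0, 2/3, 0]
  [2/3, 0, 2/5],
b = (10/3, -8/15, 22/15).
Solving gives a_0 = 1, a_1 = -4/5, a_2 = 2, so
  g(x) = 2*x^2 - 4*x/5 + 1.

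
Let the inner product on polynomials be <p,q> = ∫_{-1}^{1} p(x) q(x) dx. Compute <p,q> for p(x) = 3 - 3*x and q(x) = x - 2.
<p,q> = -14

Expand the product: p(x)·q(x) = -3*x^2 + 9*x - 6.
∫_{-1}^{1} of each monomial x^k gives [2/(k+1) if k even, 0 if k odd]. Integrating term-by-term (or equivalently evaluating the antiderivative F(x) = -x^3 + 9*x^2/2 - 6*x at the endpoints):
  F(1) − F(−1) = -5/2 − (23/2) = -14.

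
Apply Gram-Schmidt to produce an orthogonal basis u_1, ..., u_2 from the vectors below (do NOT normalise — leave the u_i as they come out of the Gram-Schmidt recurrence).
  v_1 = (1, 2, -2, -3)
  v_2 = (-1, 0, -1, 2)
Orthogonal basis:
  u_1 = (1, 2, -2, -3)
  u_2 = (-13/18, 5/9, -14/9, 7/6)

Apply the Gram-Schmidt recurrence
  u_1 = v_1
  u_i = v_i − Σ_{j<i} ((v_i · u_j) / (u_j · u_j)) · u_j.

Step by step this gives:
  u_1 = (1, 2, -2, -3)
  u_2 = (-13/18, 5/9, -14/9, 7/6)

Orthogonality check:
  u_2 · u_1 = 0 (should be 0)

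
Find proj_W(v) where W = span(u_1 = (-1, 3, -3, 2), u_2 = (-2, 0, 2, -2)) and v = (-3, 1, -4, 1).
proj_W(v) = (-86/53, 156/53, -122/53, 70/53)

Set up U = [u_1 | ... | u_2] ∈ R^(4×2). The projector onto W = col(U) is P = U (U^T U)^(-1) U^T.
Compute U^T U =
  [23, -8]
  [-8, 12],
and U^T v = (20, -4).
Solve U^T U · c = U^T v for the coefficients: c = (52/53, 17/53). The projection is proj_W(v) = U c.
Check: (v - proj_W(v)) · u_1 = 0  (should be 0).
Check: (v - proj_W(v)) · u_2 = 0  (should be 0).
Result: proj_W(v) = (-86/53, 156/53, -122/53, 70/53).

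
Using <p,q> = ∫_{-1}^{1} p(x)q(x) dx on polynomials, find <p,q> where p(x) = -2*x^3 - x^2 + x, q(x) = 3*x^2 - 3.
<p,q> = 4/5

Expand the product: p(x)·q(x) = -6*x^5 - 3*x^4 + 9*x^3 + 3*x^2 - 3*x.
∫_{-1}^{1} of each monomial x^k gives [2/(k+1) if k even, 0 if k odd]. Integrating term-by-term (or equivalently evaluating the antiderivative F(x) = -x^6 - 3*x^5/5 + 9*x^4/4 + x^3 - 3*x^2/2 at the endpoints):
  F(1) − F(−1) = 3/20 − (-13/20) = 4/5.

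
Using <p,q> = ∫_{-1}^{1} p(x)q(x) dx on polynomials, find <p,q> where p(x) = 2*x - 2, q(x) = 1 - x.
<p,q> = -16/3

Expand the product: p(x)·q(x) = -2*x^2 + 4*x - 2.
∫_{-1}^{1} of each monomial x^k gives [2/(k+1) if k even, 0 if k odd]. Integrating term-by-term (or equivalently evaluating the antiderivative F(x) = -2*x^3/3 + 2*x^2 - 2*x at the endpoints):
  F(1) − F(−1) = -2/3 − (14/3) = -16/3.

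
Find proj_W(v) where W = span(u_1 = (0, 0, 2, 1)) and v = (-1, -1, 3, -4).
proj_W(v) = (0, 0, 4/5, 2/5)

Set up U = [u_1 | ... | u_1] ∈ R^(4×1). The projector onto W = col(U) is P = U (U^T U)^(-1) U^T.
Compute U^T U =
  [5],
and U^T v = (2).
Solve U^T U · c = U^T v for the coefficients: c = (2/5). The projection is proj_W(v) = U c.
Check: (v - proj_W(v)) · u_1 = 0  (should be 0).
Result: proj_W(v) = (0, 0, 4/5, 2/5).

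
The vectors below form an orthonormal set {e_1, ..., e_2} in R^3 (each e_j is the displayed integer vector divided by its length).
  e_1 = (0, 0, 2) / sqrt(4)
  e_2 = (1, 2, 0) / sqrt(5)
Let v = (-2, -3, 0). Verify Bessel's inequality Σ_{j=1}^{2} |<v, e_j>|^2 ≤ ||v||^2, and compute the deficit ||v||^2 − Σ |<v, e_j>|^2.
Σ |<v, e_j>|^2 = 64/5; ||v||^2 = 13; deficit = 1/5

Write each e_j = u_j / sqrt(<u_j, u_j>) where u_j is the displayed integer vector. Then <v, e_j> = <v, u_j> / sqrt(<u_j, u_j>), so |<v, e_j>|^2 = <v, u_j>^2 / <u_j, u_j>.
Coefficients: <v, e_1> = 0/sqrt(4), <v, e_2> = -8/sqrt(5).
Square and sum: Σ |<v, e_j>|^2 = 64/5.
Compute ||v||^2 = v·v = 13.
Deficit = 13 − 64/5 = 1/5 ≥ 0, confirming Bessel's inequality. (The deficit equals ||v − Σ <v,e_j> e_j||^2, the squared distance from v to span{e_j}.)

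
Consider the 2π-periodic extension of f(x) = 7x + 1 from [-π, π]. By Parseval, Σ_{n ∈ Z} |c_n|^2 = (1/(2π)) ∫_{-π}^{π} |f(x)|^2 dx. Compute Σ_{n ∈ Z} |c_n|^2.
Σ |c_n|^2 = 49π^2/3 + 1

Expand and integrate term by term over [-π, π]:
  ∫ (7x)^2 dx = 49·(2π^3/3); ∫ 2·7·(1)·x dx = 0 (odd integrand); ∫ 1^2 dx = 1·2π.
So (1/(2π)) ∫_{-π}^{π} (7x + 1)^2 dx = 49π^2/3 + 1 = 49π^2/3 + 1.
Parseval ⇒ Σ |c_n|^2 = 49π^2/3 + 1.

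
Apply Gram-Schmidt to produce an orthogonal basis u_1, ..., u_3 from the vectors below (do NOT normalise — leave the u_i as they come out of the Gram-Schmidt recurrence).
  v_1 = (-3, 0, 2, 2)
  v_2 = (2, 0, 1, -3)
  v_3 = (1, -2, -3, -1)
Orthogonal basis:
  u_1 = (-3, 0, 2, 2)
  u_2 = (4/17, 0, 37/17, -31/17)
  u_3 = (-56/69, -2, -35/69, -49/69)

Apply the Gram-Schmidt recurrence
  u_1 = v_1
  u_i = v_i − Σ_{j<i} ((v_i · u_j) / (u_j · u_j)) · u_j.

Step by step this gives:
  u_1 = (-3, 0, 2, 2)
  u_2 = (4/17, 0, 37/17, -31/17)
  u_3 = (-56/69, -2, -35/69, -49/69)

Orthogonality check:
  u_2 · u_1 = 0 (should be 0)
  u_3 · u_1 = 0 (should be 0)
  u_3 · u_2 = 0 (should be 0)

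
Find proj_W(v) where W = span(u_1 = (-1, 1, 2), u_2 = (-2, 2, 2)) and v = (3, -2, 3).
proj_W(v) = (5/2, -5/2, 3)

Set up U = [u_1 | ... | u_2] ∈ R^(3×2). The projector onto W = col(U) is P = U (U^T U)^(-1) U^T.
Compute U^T U =
  [6, 8]
  [8, 12],
and U^T v = (1, -4).
Solve U^T U · c = U^T v for the coefficients: c = (11/2, -4). The projection is proj_W(v) = U c.
Check: (v - proj_W(v)) · u_1 = 0  (should be 0).
Check: (v - proj_W(v)) · u_2 = 0  (should be 0).
Result: proj_W(v) = (5/2, -5/2, 3).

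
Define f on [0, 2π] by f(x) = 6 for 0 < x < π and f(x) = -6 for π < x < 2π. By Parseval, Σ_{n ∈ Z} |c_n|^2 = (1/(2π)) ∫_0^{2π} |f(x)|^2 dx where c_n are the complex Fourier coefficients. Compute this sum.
Σ |c_n|^2 = 36

Parseval equates the L^2 energy of f (normalised by 1/(2π)) with the ℓ^2 sum of its Fourier coefficients: (1/(2π)) ∫_0^{2π} |f|^2 = Σ |c_n|^2.
Compute the left side: (1/(2π)) [∫_0^π 6^2 dx + ∫_π^{2π} (-6)^2 dx] = (1/(2π)) · (36π + 36π) = (36 + 36)/2 = 36.
So Σ_{n ∈ Z} |c_n|^2 = 36.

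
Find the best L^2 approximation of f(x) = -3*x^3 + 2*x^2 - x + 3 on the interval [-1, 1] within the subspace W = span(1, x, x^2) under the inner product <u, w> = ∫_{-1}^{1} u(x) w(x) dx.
g(x) = 2*x^2 - 14*x/5 + 3

The best approximation g ∈ W is the orthogonal projection of f onto W. Writing g = a_0 + a_1 x + a_2 x^2, the coefficients solve the normal equations G · a = b where
  G_{ij} = <φ_i, φ_j> and b_i = <f, φ_i>, with φ_0 = 1, φ_1 = x, φ_2 = x^2.
G =
  [2, 0, 2/3]
  [0, 2/3, 0]
  [2/3, 0, 2/5],
b = (22/3, -28/15, 14/5).
Solving gives a_0 = 3, a_1 = -14/5, a_2 = 2, so
  g(x) = 2*x^2 - 14*x/5 + 3.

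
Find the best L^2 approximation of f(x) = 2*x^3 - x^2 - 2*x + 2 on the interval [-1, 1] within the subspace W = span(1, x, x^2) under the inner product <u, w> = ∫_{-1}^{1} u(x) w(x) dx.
g(x) = -x^2 - 4*x/5 + 2

The best approximation g ∈ W is the orthogonal projection of f onto W. Writing g = a_0 + a_1 x + a_2 x^2, the coefficients solve the normal equations G · a = b where
  G_{ij} = <φ_i, φ_j> and b_i = <f, φ_i>, with φ_0 = 1, φ_1 = x, φ_2 = x^2.
G =
  [2, 0, 2/3]
  [0, 2/3, 0]
  [2/3, 0, 2/5],
b = (10/3, -8/15, 14/15).
Solving gives a_0 = 2, a_1 = -4/5, a_2 = -1, so
  g(x) = -x^2 - 4*x/5 + 2.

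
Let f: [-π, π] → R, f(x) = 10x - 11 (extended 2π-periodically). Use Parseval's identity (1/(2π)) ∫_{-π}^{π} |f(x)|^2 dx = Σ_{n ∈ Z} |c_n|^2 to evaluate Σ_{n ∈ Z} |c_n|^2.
Σ |c_n|^2 = 100π^2/3 + 121

Expand and integrate term by term over [-π, π]:
  ∫ (10x)^2 dx = 100·(2π^3/3); ∫ 2·10·(-11)·x dx = 0 (odd integrand); ∫ (-11)^2 dx = 121·2π.
So (1/(2π)) ∫_{-π}^{π} (10x - 11)^2 dx = 100π^2/3 + 121 = 100π^2/3 + 121.
Parseval ⇒ Σ |c_n|^2 = 100π^2/3 + 121.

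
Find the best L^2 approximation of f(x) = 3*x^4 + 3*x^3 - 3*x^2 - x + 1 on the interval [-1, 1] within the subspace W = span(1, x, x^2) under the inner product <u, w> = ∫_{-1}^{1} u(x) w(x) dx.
g(x) = -3*x^2/7 + 4*x/5 + 26/35

The best approximation g ∈ W is the orthogonal projection of f onto W. Writing g = a_0 + a_1 x + a_2 x^2, the coefficients solve the normal equations G · a = b where
  G_{ij} = <φ_i, φ_j> and b_i = <f, φ_i>, with φ_0 = 1, φ_1 = x, φ_2 = x^2.
G =
  [2, 0, 2/3]
  [0, 2/3, 0]
  [2/3, 0, 2/5],
b = (6/5, 8/15, 34/105).
Solving gives a_0 = 26/35, a_1 = 4/5, a_2 = -3/7, so
  g(x) = -3*x^2/7 + 4*x/5 + 26/35.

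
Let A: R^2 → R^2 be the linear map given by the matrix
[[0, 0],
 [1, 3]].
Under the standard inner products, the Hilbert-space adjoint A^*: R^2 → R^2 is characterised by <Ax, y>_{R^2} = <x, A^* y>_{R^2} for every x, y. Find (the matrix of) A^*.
A^* = A^T =
[[0, 1],
 [0, 3]]

For real matrices with standard dot products, the defining identity <Ax, y> = <x, A^* y> gives (Ax)^T y = x^T (A^*) y, i.e. x^T A^T y = x^T (A^*) y. Since this holds for all x, y, we must have A^* = A^T. Therefore
A^* =
[[0, 1],
 [0, 3]].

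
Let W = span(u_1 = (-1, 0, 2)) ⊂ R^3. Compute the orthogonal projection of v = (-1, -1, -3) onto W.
proj_W(v) = (1, 0, -2)

Set up U = [u_1 | ... | u_1] ∈ R^(3×1). The projector onto W = col(U) is P = U (U^T U)^(-1) U^T.
Compute U^T U =
  [5],
and U^T v = (-5).
Solve U^T U · c = U^T v for the coefficients: c = (-1). The projection is proj_W(v) = U c.
Check: (v - proj_W(v)) · u_1 = 0  (should be 0).
Result: proj_W(v) = (1, 0, -2).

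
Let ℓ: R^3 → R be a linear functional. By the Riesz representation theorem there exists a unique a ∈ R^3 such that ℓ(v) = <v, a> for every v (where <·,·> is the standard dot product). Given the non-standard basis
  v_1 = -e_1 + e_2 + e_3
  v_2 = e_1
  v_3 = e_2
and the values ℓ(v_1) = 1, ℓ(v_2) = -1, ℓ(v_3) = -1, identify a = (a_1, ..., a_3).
a = (-1, -1, 1)

Write a = (a_1, ..., a_3) in the standard basis. For each basis vector v_i, ℓ(v_i) = <v_i, a> is a linear equation in the a_j's. Collect the n equations into a matrix system V a = ℓ, where row i of V is v_i (expressed in the standard basis). Since V is invertible (lower-triangular with 1s on the diagonal, up to permutation), solve by back-substitution:
  V =
[[-1, 1, 1],
 [1, 0, 0],
 [0, 1, 0]]
  V a = (1, -1, -1)
Solving gives a = (-1, -1, 1).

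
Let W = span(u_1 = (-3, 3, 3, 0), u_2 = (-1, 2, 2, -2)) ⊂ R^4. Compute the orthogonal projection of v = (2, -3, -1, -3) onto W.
proj_W(v) = (20/7, -11/7, -11/7, -18/7)

Set up U = [u_1 | ... | u_2] ∈ R^(4×2). The projector onto W = col(U) is P = U (U^T U)^(-1) U^T.
Compute U^T U =
  [27, 15]
  [15, 13],
and U^T v = (-18, -4).
Solve U^T U · c = U^T v for the coefficients: c = (-29/21, 9/7). The projection is proj_W(v) = U c.
Check: (v - proj_W(v)) · u_1 = 0  (should be 0).
Check: (v - proj_W(v)) · u_2 = 0  (should be 0).
Result: proj_W(v) = (20/7, -11/7, -11/7, -18/7).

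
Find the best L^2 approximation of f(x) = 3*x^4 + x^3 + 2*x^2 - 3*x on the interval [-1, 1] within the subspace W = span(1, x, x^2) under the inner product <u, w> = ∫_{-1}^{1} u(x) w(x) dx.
g(x) = 32*x^2/7 - 12*x/5 - 9/35

The best approximation g ∈ W is the orthogonal projection of f onto W. Writing g = a_0 + a_1 x + a_2 x^2, the coefficients solve the normal equations G · a = b where
  G_{ij} = <φ_i, φ_j> and b_i = <f, φ_i>, with φ_0 = 1, φ_1 = x, φ_2 = x^2.
G =
  [2, 0, 2/3]
  [0, 2/3, 0]
  [2/3, 0, 2/5],
b = (38/15, -8/5, 58/35).
Solving gives a_0 = -9/35, a_1 = -12/5, a_2 = 32/7, so
  g(x) = 32*x^2/7 - 12*x/5 - 9/35.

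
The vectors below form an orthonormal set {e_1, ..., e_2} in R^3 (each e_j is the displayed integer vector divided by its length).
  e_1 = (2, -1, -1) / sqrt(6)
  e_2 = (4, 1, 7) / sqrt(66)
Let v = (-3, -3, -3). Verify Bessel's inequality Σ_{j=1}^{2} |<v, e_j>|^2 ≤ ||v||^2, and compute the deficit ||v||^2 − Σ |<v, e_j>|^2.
Σ |<v, e_j>|^2 = 216/11; ||v||^2 = 27; deficit = 81/11

Write each e_j = u_j / sqrt(<u_j, u_j>) where u_j is the displayed integer vector. Then <v, e_j> = <v, u_j> / sqrt(<u_j, u_j>), so |<v, e_j>|^2 = <v, u_j>^2 / <u_j, u_j>.
Coefficients: <v, e_1> = 0/sqrt(6), <v, e_2> = -36/sqrt(66).
Square and sum: Σ |<v, e_j>|^2 = 216/11.
Compute ||v||^2 = v·v = 27.
Deficit = 27 − 216/11 = 81/11 ≥ 0, confirming Bessel's inequality. (The deficit equals ||v − Σ <v,e_j> e_j||^2, the squared distance from v to span{e_j}.)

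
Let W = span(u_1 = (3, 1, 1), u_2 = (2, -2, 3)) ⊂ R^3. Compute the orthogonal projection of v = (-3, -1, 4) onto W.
proj_W(v) = (-107/69, -209/69, 116/69)

Set up U = [u_1 | ... | u_2] ∈ R^(3×2). The projector onto W = col(U) is P = U (U^T U)^(-1) U^T.
Compute U^T U =
  [11, 7]
  [7, 17],
and U^T v = (-6, 8).
Solve U^T U · c = U^T v for the coefficients: c = (-79/69, 65/69). The projection is proj_W(v) = U c.
Check: (v - proj_W(v)) · u_1 = 0  (should be 0).
Check: (v - proj_W(v)) · u_2 = 0  (should be 0).
Result: proj_W(v) = (-107/69, -209/69, 116/69).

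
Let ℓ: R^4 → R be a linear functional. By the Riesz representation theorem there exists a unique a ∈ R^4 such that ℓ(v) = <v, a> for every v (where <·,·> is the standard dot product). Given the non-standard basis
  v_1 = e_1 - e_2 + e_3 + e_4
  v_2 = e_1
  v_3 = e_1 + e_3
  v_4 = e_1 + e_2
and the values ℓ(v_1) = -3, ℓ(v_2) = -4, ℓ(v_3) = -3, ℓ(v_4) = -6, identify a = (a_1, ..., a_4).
a = (-4, -2, 1, -2)

Write a = (a_1, ..., a_4) in the standard basis. For each basis vector v_i, ℓ(v_i) = <v_i, a> is a linear equation in the a_j's. Collect the n equations into a matrix system V a = ℓ, where row i of V is v_i (expressed in the standard basis). Since V is invertible (lower-triangular with 1s on the diagonal, up to permutation), solve by back-substitution:
  V =
[[1, -1, 1, 1],
 [1, 0, 0, 0],
 [1, 0, 1, 0],
 [1, 1, 0, 0]]
  V a = (-3, -4, -3, -6)
Solving gives a = (-4, -2, 1, -2).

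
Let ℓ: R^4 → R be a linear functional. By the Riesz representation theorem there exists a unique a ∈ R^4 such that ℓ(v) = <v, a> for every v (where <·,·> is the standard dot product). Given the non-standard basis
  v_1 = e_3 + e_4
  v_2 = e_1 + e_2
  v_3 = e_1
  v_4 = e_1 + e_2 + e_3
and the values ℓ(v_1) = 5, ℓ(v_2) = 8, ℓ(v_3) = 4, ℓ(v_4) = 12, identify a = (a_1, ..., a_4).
a = (4, 4, 4, 1)

Write a = (a_1, ..., a_4) in the standard basis. For each basis vector v_i, ℓ(v_i) = <v_i, a> is a linear equation in the a_j's. Collect the n equations into a matrix system V a = ℓ, where row i of V is v_i (expressed in the standard basis). Since V is invertible (lower-triangular with 1s on the diagonal, up to permutation), solve by back-substitution:
  V =
[[0, 0, 1, 1],
 [1, 1, 0, 0],
 [1, 0, 0, 0],
 [1, 1, 1, 0]]
  V a = (5, 8, 4, 12)
Solving gives a = (4, 4, 4, 1).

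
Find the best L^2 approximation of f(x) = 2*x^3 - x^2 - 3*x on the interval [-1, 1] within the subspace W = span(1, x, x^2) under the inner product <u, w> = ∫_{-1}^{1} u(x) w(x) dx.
g(x) = -x^2 - 9*x/5

The best approximation g ∈ W is the orthogonal projection of f onto W. Writing g = a_0 + a_1 x + a_2 x^2, the coefficients solve the normal equations G · a = b where
  G_{ij} = <φ_i, φ_j> and b_i = <f, φ_i>, with φ_0 = 1, φ_1 = x, φ_2 = x^2.
G =
  [2, 0, 2/3]
  [0, 2/3, 0]
  [2/3, 0, 2/5],
b = (-2/3, -6/5, -2/5).
Solving gives a_0 = 0, a_1 = -9/5, a_2 = -1, so
  g(x) = -x^2 - 9*x/5.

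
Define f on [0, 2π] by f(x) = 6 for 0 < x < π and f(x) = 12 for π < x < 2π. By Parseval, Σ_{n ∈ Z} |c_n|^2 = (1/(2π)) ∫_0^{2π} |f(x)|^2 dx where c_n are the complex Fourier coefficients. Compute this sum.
Σ |c_n|^2 = 90

Parseval equates the L^2 energy of f (normalised by 1/(2π)) with the ℓ^2 sum of its Fourier coefficients: (1/(2π)) ∫_0^{2π} |f|^2 = Σ |c_n|^2.
Compute the left side: (1/(2π)) [∫_0^π 6^2 dx + ∫_π^{2π} 12^2 dx] = (1/(2π)) · (36π + 144π) = (36 + 144)/2 = 90.
So Σ_{n ∈ Z} |c_n|^2 = 90.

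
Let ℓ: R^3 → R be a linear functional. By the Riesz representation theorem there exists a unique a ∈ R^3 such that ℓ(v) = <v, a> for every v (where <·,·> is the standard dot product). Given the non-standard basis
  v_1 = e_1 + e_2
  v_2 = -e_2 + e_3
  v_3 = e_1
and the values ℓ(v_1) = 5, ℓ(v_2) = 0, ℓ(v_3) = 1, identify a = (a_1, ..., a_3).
a = (1, 4, 4)

Write a = (a_1, ..., a_3) in the standard basis. For each basis vector v_i, ℓ(v_i) = <v_i, a> is a linear equation in the a_j's. Collect the n equations into a matrix system V a = ℓ, where row i of V is v_i (expressed in the standard basis). Since V is invertible (lower-triangular with 1s on the diagonal, up to permutation), solve by back-substitution:
  V =
[[1, 1, 0],
 [0, -1, 1],
 [1, 0, 0]]
  V a = (5, 0, 1)
Solving gives a = (1, 4, 4).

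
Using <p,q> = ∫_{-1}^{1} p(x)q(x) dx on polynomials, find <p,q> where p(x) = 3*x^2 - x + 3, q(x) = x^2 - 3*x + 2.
<p,q> = 106/5

Expand the product: p(x)·q(x) = 3*x^4 - 10*x^3 + 12*x^2 - 11*x + 6.
∫_{-1}^{1} of each monomial x^k gives [2/(k+1) if k even, 0 if k odd]. Integrating term-by-term (or equivalently evaluating the antiderivative F(x) = 3*x^5/5 - 5*x^4/2 + 4*x^3 - 11*x^2/2 + 6*x at the endpoints):
  F(1) − F(−1) = 13/5 − (-93/5) = 106/5.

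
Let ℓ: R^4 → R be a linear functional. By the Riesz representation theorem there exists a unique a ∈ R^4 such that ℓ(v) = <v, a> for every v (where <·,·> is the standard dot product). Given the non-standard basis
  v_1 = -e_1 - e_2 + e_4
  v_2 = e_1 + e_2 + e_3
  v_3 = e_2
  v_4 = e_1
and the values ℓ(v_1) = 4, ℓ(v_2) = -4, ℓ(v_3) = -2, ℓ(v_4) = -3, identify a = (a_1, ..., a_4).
a = (-3, -2, 1, -1)

Write a = (a_1, ..., a_4) in the standard basis. For each basis vector v_i, ℓ(v_i) = <v_i, a> is a linear equation in the a_j's. Collect the n equations into a matrix system V a = ℓ, where row i of V is v_i (expressed in the standard basis). Since V is invertible (lower-triangular with 1s on the diagonal, up to permutation), solve by back-substitution:
  V =
[[-1, -1, 0, 1],
 [1, 1, 1, 0],
 [0, 1, 0, 0],
 [1, 0, 0, 0]]
  V a = (4, -4, -2, -3)
Solving gives a = (-3, -2, 1, -1).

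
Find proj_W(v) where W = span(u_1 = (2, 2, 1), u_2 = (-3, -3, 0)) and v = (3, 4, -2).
proj_W(v) = (7/2, 7/2, -2)

Set up U = [u_1 | ... | u_2] ∈ R^(3×2). The projector onto W = col(U) is P = U (U^T U)^(-1) U^T.
Compute U^T U =
  [9, -12]
  [-12, 18],
and U^T v = (12, -21).
Solve U^T U · c = U^T v for the coefficients: c = (-2, -5/2). The projection is proj_W(v) = U c.
Check: (v - proj_W(v)) · u_1 = 0  (should be 0).
Check: (v - proj_W(v)) · u_2 = 0  (should be 0).
Result: proj_W(v) = (7/2, 7/2, -2).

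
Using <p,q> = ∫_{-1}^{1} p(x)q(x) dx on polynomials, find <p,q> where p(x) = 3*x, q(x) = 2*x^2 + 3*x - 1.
<p,q> = 6

Expand the product: p(x)·q(x) = 6*x^3 + 9*x^2 - 3*x.
∫_{-1}^{1} of each monomial x^k gives [2/(k+1) if k even, 0 if k odd]. Integrating term-by-term (or equivalently evaluating the antiderivative F(x) = 3*x^4/2 + 3*x^3 - 3*x^2/2 at the endpoints):
  F(1) − F(−1) = 3 − (-3) = 6.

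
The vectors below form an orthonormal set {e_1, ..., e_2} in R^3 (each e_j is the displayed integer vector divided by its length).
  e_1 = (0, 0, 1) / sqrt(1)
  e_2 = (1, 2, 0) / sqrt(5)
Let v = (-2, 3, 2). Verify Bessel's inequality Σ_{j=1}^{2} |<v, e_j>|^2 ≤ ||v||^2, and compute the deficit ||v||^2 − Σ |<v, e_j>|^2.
Σ |<v, e_j>|^2 = 36/5; ||v||^2 = 17; deficit = 49/5

Write each e_j = u_j / sqrt(<u_j, u_j>) where u_j is the displayed integer vector. Then <v, e_j> = <v, u_j> / sqrt(<u_j, u_j>), so |<v, e_j>|^2 = <v, u_j>^2 / <u_j, u_j>.
Coefficients: <v, e_1> = 2/sqrt(1), <v, e_2> = 4/sqrt(5).
Square and sum: Σ |<v, e_j>|^2 = 36/5.
Compute ||v||^2 = v·v = 17.
Deficit = 17 − 36/5 = 49/5 ≥ 0, confirming Bessel's inequality. (The deficit equals ||v − Σ <v,e_j> e_j||^2, the squared distance from v to span{e_j}.)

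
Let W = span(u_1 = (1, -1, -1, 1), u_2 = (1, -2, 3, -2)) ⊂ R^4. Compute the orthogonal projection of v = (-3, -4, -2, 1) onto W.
proj_W(v) = (31/34, -29/34, -39/34, 37/34)

Set up U = [u_1 | ... | u_2] ∈ R^(4×2). The projector onto W = col(U) is P = U (U^T U)^(-1) U^T.
Compute U^T U =
  [4, -2]
  [-2, 18],
and U^T v = (4, -3).
Solve U^T U · c = U^T v for the coefficients: c = (33/34, -1/17). The projection is proj_W(v) = U c.
Check: (v - proj_W(v)) · u_1 = 0  (should be 0).
Check: (v - proj_W(v)) · u_2 = 0  (should be 0).
Result: proj_W(v) = (31/34, -29/34, -39/34, 37/34).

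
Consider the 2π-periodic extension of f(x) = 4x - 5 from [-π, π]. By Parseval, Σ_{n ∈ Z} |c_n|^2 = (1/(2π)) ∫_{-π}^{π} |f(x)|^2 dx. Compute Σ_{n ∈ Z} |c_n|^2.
Σ |c_n|^2 = 16π^2/3 + 25

Expand and integrate term by term over [-π, π]:
  ∫ (4x)^2 dx = 16·(2π^3/3); ∫ 2·4·(-5)·x dx = 0 (odd integrand); ∫ (-5)^2 dx = 25·2π.
So (1/(2π)) ∫_{-π}^{π} (4x - 5)^2 dx = 16π^2/3 + 25 = 16π^2/3 + 25.
Parseval ⇒ Σ |c_n|^2 = 16π^2/3 + 25.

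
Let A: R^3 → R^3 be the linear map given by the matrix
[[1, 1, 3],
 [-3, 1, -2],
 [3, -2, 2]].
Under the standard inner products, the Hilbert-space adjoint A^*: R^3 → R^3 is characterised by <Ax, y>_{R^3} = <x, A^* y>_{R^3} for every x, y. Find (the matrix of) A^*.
A^* = A^T =
[[1, -3, 3],
 [1, 1, -2],
 [3, -2, 2]]

For real matrices with standard dot products, the defining identity <Ax, y> = <x, A^* y> gives (Ax)^T y = x^T (A^*) y, i.e. x^T A^T y = x^T (A^*) y. Since this holds for all x, y, we must have A^* = A^T. Therefore
A^* =
[[1, -3, 3],
 [1, 1, -2],
 [3, -2, 2]].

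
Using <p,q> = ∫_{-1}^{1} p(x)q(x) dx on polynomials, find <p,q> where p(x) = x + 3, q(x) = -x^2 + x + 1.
<p,q> = 14/3

Expand the product: p(x)·q(x) = -x^3 - 2*x^2 + 4*x + 3.
∫_{-1}^{1} of each monomial x^k gives [2/(k+1) if k even, 0 if k odd]. Integrating term-by-term (or equivalently evaluating the antiderivative F(x) = -x^4/4 - 2*x^3/3 + 2*x^2 + 3*x at the endpoints):
  F(1) − F(−1) = 49/12 − (-7/12) = 14/3.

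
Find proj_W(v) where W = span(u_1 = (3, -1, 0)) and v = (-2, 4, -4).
proj_W(v) = (-3, 1, 0)

Set up U = [u_1 | ... | u_1] ∈ R^(3×1). The projector onto W = col(U) is P = U (U^T U)^(-1) U^T.
Compute U^T U =
  [10],
and U^T v = (-10).
Solve U^T U · c = U^T v for the coefficients: c = (-1). The projection is proj_W(v) = U c.
Check: (v - proj_W(v)) · u_1 = 0  (should be 0).
Result: proj_W(v) = (-3, 1, 0).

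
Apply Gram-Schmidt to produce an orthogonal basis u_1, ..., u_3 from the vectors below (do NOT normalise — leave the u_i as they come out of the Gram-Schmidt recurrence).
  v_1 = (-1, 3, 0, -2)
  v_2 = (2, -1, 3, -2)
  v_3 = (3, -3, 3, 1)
Orthogonal basis:
  u_1 = (-1, 3, 0, -2)
  u_2 = (27/14, -11/14, 3, -15/7)
  u_3 = (97/251, 165/251, 123/251, 199/251)

Apply the Gram-Schmidt recurrence
  u_1 = v_1
  u_i = v_i − Σ_{j<i} ((v_i · u_j) / (u_j · u_j)) · u_j.

Step by step this gives:
  u_1 = (-1, 3, 0, -2)
  u_2 = (27/14, -11/14, 3, -15/7)
  u_3 = (97/251, 165/251, 123/251, 199/251)

Orthogonality check:
  u_2 · u_1 = 0 (should be 0)
  u_3 · u_1 = 0 (should be 0)
  u_3 · u_2 = 0 (should be 0)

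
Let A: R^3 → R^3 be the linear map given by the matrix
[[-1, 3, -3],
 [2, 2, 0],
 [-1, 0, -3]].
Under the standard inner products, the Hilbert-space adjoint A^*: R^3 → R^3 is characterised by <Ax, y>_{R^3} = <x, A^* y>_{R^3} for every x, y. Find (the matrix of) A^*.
A^* = A^T =
[[-1, 2, -1],
 [3, 2, 0],
 [-3, 0, -3]]

For real matrices with standard dot products, the defining identity <Ax, y> = <x, A^* y> gives (Ax)^T y = x^T (A^*) y, i.e. x^T A^T y = x^T (A^*) y. Since this holds for all x, y, we must have A^* = A^T. Therefore
A^* =
[[-1, 2, -1],
 [3, 2, 0],
 [-3, 0, -3]].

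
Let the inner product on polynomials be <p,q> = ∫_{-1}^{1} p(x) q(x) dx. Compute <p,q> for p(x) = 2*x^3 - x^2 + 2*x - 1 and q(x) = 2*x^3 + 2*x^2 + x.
<p,q> = 96/35

Expand the product: p(x)·q(x) = 4*x^6 + 2*x^5 + 4*x^4 + x^3 - x.
∫_{-1}^{1} of each monomial x^k gives [2/(k+1) if k even, 0 if k odd]. Integrating term-by-term (or equivalently evaluating the antiderivative F(x) = 4*x^7/7 + x^6/3 + 4*x^5/5 + x^4/4 - x^2/2 at the endpoints):
  F(1) − F(−1) = 611/420 − (-541/420) = 96/35.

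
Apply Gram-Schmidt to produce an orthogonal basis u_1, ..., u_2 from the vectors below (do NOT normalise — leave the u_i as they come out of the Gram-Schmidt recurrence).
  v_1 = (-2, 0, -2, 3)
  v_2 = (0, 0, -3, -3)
Orthogonal basis:
  u_1 = (-2, 0, -2, 3)
  u_2 = (-6/17, 0, -57/17, -42/17)

Apply the Gram-Schmidt recurrence
  u_1 = v_1
  u_i = v_i − Σ_{j<i} ((v_i · u_j) / (u_j · u_j)) · u_j.

Step by step this gives:
  u_1 = (-2, 0, -2, 3)
  u_2 = (-6/17, 0, -57/17, -42/17)

Orthogonality check:
  u_2 · u_1 = 0 (should be 0)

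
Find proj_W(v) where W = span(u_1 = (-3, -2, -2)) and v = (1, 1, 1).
proj_W(v) = (21/17, 14/17, 14/17)

Set up U = [u_1 | ... | u_1] ∈ R^(3×1). The projector onto W = col(U) is P = U (U^T U)^(-1) U^T.
Compute U^T U =
  [17],
and U^T v = (-7).
Solve U^T U · c = U^T v for the coefficients: c = (-7/17). The projection is proj_W(v) = U c.
Check: (v - proj_W(v)) · u_1 = 0  (should be 0).
Result: proj_W(v) = (21/17, 14/17, 14/17).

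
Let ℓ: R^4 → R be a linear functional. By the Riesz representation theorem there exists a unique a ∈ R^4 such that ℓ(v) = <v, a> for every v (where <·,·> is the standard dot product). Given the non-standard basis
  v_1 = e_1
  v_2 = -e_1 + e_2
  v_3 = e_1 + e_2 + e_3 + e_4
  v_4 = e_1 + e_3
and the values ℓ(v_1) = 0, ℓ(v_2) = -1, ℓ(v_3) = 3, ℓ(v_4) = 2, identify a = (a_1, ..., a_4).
a = (0, -1, 2, 2)

Write a = (a_1, ..., a_4) in the standard basis. For each basis vector v_i, ℓ(v_i) = <v_i, a> is a linear equation in the a_j's. Collect the n equations into a matrix system V a = ℓ, where row i of V is v_i (expressed in the standard basis). Since V is invertible (lower-triangular with 1s on the diagonal, up to permutation), solve by back-substitution:
  V =
[[1, 0, 0, 0],
 [-1, 1, 0, 0],
 [1, 1, 1, 1],
 [1, 0, 1, 0]]
  V a = (0, -1, 3, 2)
Solving gives a = (0, -1, 2, 2).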